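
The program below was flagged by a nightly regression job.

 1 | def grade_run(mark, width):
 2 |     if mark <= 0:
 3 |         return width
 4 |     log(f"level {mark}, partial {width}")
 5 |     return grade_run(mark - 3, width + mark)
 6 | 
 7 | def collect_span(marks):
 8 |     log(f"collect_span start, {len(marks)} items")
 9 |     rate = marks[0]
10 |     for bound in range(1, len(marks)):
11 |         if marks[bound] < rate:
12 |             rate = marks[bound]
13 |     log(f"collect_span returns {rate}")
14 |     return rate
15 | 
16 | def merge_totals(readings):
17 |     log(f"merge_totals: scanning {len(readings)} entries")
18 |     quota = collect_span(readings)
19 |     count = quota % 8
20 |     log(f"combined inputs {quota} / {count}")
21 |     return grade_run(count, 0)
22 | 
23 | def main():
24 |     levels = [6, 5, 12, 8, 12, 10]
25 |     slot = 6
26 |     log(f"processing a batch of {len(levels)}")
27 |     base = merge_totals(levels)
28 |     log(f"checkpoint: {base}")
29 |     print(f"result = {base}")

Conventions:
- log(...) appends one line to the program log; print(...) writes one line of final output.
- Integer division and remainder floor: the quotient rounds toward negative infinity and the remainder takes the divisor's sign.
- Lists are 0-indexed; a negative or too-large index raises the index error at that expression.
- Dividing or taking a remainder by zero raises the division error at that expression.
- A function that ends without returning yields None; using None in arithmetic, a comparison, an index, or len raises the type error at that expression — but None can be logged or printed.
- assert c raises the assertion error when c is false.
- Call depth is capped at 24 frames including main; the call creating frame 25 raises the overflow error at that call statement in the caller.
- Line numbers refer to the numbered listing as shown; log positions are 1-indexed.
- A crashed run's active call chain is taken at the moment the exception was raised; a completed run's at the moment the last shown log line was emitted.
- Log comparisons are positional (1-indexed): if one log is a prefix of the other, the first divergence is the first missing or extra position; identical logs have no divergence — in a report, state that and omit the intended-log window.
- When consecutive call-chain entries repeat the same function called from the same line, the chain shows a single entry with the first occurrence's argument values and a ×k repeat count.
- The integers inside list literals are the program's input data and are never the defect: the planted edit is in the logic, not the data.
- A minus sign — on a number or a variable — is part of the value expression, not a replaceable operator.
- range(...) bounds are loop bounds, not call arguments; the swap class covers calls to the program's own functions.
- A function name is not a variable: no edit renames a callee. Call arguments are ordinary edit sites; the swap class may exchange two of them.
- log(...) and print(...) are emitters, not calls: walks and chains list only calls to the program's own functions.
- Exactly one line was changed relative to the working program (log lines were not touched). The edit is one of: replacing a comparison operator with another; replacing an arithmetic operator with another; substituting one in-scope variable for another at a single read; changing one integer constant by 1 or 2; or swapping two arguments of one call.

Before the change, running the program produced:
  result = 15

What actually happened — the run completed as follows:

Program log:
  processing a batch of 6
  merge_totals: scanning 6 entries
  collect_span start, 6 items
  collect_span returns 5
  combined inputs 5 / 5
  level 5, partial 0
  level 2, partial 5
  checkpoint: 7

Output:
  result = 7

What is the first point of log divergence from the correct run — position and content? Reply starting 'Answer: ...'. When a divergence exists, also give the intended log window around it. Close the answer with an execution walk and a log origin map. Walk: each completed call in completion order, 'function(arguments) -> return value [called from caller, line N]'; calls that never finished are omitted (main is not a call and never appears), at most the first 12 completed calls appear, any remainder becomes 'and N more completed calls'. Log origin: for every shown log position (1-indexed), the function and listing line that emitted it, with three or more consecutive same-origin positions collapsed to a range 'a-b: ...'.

Answer: at position 7 the run shows 'level 2, partial 5' where the working version logs 'level 4, partial 5'.
Intended log window:
  5: combined inputs 5 / 5
  6: level 5, partial 0
  7: level 4, partial 5
  8: level 3, partial 9
Execution walk:
  collect_span([6, 5, 12, 8, 12, 10]) -> 5  [called from merge_totals, line 18]
  grade_run(-1, 7) -> 7  [called from grade_run, line 5]
  grade_run(2, 5) -> 7  [called from grade_run, line 5]
  grade_run(5, 0) -> 7  [called from merge_totals, line 21]
  merge_totals([6, 5, 12, 8, 12, 10]) -> 7  [called from main, line 27]
Origin of each log line:
  1: logged in main at line 26
  2: logged in merge_totals at line 17
  3: logged in collect_span at line 8
  4: logged in collect_span at line 13
  5: logged in merge_totals at line 20
  6: logged in grade_run at line 4
  7: logged in grade_run at line 4
  8: logged in main at line 28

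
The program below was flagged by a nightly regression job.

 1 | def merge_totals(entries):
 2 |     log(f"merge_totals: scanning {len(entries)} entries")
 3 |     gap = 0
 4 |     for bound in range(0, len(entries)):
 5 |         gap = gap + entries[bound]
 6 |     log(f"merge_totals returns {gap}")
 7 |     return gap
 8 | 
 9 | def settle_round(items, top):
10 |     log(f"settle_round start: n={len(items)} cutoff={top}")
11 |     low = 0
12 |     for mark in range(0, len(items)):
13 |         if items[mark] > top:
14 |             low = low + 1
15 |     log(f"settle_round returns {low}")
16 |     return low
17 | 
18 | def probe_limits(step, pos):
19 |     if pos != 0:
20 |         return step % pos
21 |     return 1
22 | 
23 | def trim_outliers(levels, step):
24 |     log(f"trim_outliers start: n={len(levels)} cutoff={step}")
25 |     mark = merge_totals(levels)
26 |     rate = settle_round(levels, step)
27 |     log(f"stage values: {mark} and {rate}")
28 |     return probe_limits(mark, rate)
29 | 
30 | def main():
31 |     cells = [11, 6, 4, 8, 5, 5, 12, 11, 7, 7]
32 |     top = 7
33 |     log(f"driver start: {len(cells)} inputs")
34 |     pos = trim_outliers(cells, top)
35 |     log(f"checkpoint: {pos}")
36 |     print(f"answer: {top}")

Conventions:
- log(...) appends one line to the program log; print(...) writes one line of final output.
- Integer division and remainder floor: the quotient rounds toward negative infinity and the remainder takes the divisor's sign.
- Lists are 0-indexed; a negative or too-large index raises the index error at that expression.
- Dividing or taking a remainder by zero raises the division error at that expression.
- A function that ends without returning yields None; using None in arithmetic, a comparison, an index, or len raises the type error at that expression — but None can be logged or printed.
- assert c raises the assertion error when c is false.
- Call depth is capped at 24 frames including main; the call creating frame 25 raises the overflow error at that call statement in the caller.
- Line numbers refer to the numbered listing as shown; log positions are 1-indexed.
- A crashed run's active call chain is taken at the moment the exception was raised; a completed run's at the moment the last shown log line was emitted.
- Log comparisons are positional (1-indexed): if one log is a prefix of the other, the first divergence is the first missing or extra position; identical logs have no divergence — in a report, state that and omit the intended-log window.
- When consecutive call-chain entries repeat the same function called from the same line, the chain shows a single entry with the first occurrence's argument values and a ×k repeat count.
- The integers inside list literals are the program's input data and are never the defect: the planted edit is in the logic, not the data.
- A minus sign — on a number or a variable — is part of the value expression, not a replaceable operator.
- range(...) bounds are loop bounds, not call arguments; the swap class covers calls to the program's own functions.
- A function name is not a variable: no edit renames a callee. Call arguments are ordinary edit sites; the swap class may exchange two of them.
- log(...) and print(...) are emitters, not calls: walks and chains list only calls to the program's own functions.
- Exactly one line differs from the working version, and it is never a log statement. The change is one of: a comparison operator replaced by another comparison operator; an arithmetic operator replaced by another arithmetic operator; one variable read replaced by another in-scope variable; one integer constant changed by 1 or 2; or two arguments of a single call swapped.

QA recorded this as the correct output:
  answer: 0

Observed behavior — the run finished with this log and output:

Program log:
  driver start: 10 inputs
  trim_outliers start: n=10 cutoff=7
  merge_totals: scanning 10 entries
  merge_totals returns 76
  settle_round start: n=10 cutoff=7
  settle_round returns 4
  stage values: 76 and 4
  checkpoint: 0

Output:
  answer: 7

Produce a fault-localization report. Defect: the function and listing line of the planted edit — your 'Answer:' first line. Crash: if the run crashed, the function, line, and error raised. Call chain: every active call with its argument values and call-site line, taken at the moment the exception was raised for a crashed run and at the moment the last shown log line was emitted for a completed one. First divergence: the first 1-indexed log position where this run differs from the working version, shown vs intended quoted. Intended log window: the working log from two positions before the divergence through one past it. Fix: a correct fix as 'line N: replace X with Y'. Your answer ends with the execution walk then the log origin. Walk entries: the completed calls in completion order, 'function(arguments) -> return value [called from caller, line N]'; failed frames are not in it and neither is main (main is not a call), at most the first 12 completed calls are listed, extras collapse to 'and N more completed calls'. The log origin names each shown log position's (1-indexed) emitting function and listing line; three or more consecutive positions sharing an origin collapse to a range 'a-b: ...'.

Answer: the defect is in main at line 36.
Key observation: The logs agree in full; only the final output differs.
Call chain: main.
First divergence: none — the logs agree in full.
Execution walk:
  merge_totals([11, 6, 4, 8, 5, 5, 12, 11, 7, 7]) -> 76  [called from trim_outliers, line 25]
  settle_round([11, 6, 4, 8, 5, 5, 12, 11, 7, 7], 7) -> 4  [called from trim_outliers, line 26]
  probe_limits(76, 4) -> 0  [called from trim_outliers, line 28]
  trim_outliers([11, 6, 4, 8, 5, 5, 12, 11, 7, 7], 7) -> 0  [called from main, line 34]
Origin of each log line:
  1: from main, line 33
  2: from trim_outliers, line 24
  3: from merge_totals, line 2
  4: from merge_totals, line 6
  5: from settle_round, line 10
  6: from settle_round, line 15
  7: from trim_outliers, line 27
  8: from main, line 35
A correct fix: line 36: replace `top` with `pos`.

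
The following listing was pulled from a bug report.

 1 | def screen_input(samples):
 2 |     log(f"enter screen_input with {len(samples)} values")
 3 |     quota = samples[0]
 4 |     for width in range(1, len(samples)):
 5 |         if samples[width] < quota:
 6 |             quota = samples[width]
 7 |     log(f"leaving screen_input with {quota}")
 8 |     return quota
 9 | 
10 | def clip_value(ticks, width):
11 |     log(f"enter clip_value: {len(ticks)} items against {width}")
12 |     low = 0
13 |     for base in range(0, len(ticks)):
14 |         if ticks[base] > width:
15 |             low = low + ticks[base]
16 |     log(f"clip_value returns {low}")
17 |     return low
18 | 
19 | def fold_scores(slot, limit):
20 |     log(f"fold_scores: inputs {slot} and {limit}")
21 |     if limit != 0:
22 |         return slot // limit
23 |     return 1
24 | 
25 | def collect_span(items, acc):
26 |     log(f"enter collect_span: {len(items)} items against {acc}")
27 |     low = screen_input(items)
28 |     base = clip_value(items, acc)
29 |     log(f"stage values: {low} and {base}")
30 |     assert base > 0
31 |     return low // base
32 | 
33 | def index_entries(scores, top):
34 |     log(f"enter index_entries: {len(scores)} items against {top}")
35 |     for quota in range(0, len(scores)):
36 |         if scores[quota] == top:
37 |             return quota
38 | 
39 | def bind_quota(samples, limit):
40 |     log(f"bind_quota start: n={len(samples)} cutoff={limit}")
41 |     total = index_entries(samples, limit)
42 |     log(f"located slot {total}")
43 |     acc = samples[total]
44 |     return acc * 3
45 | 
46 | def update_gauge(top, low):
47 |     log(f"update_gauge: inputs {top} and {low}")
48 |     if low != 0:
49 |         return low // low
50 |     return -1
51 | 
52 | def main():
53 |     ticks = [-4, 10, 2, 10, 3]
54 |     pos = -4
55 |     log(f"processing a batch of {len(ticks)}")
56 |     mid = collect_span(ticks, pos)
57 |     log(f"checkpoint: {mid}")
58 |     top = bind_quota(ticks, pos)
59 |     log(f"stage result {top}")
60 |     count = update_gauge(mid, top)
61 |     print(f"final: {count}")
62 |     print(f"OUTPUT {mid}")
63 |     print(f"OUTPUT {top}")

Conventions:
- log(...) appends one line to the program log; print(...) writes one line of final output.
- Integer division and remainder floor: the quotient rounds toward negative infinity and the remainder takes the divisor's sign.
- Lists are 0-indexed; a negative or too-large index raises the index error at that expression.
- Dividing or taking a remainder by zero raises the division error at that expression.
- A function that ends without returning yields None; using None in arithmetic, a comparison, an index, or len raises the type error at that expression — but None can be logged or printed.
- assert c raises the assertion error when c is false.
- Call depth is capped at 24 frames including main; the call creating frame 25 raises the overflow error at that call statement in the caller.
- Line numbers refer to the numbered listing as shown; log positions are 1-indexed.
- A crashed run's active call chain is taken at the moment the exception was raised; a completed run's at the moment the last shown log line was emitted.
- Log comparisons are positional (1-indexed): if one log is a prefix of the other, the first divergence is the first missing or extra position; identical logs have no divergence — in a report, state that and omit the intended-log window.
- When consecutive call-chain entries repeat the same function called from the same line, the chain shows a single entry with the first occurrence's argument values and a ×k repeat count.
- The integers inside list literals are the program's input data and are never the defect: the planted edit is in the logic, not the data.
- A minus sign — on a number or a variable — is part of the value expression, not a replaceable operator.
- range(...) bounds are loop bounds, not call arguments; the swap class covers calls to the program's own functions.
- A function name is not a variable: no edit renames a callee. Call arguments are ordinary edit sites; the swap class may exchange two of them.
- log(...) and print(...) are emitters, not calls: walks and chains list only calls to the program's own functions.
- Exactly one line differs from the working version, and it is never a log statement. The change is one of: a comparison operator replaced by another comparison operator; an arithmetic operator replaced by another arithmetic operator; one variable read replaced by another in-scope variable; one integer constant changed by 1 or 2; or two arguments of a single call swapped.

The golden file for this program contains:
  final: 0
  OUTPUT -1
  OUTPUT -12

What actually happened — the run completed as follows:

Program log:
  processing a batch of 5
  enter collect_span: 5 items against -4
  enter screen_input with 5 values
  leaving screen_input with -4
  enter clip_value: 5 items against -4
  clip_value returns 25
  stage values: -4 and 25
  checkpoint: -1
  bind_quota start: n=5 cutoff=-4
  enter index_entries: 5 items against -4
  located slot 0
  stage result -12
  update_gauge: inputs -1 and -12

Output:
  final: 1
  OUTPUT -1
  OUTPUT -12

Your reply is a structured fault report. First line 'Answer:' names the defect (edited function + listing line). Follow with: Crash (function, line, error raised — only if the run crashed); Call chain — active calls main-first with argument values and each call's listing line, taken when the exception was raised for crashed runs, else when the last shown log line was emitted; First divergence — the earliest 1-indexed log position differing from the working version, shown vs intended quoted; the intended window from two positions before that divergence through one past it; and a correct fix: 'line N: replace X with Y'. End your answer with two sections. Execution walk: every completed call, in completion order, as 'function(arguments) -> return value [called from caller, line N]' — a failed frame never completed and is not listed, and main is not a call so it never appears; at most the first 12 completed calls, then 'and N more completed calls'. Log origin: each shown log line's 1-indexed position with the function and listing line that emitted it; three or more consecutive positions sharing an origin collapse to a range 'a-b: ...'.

Answer: the defect is in update_gauge at line 49.
Key observation: Log streams are identical — the defect surfaces only in the printed output.
Call chain: main -> update_gauge(-1, -12) (called at line 60).
First divergence: none; the two logs match at every position.
Execution walk:
  screen_input([-4, 10, 2, 10, 3]) -> -4  [called from collect_span, line 27]
  clip_value([-4, 10, 2, 10, 3], -4) -> 25  [called from collect_span, line 28]
  collect_span([-4, 10, 2, 10, 3], -4) -> -1  [called from main, line 56]
  index_entries([-4, 10, 2, 10, 3], -4) -> 0  [called from bind_quota, line 41]
  bind_quota([-4, 10, 2, 10, 3], -4) -> -12  [called from main, line 58]
  update_gauge(-1, -12) -> 1  [called from main, line 60]
Log origins:
  1: emitted by main (line 55)
  2: emitted by collect_span (line 26)
  3: emitted by screen_input (line 2)
  4: emitted by screen_input (line 7)
  5: emitted by clip_value (line 11)
  6: emitted by clip_value (line 16)
  7: emitted by collect_span (line 29)
  8: emitted by main (line 57)
  9: emitted by bind_quota (line 40)
  10: emitted by index_entries (line 34)
  11: emitted by bind_quota (line 42)
  12: emitted by main (line 59)
  13: emitted by update_gauge (line 47)
A correct fix: line 49: replace `low // low` with `top // low`.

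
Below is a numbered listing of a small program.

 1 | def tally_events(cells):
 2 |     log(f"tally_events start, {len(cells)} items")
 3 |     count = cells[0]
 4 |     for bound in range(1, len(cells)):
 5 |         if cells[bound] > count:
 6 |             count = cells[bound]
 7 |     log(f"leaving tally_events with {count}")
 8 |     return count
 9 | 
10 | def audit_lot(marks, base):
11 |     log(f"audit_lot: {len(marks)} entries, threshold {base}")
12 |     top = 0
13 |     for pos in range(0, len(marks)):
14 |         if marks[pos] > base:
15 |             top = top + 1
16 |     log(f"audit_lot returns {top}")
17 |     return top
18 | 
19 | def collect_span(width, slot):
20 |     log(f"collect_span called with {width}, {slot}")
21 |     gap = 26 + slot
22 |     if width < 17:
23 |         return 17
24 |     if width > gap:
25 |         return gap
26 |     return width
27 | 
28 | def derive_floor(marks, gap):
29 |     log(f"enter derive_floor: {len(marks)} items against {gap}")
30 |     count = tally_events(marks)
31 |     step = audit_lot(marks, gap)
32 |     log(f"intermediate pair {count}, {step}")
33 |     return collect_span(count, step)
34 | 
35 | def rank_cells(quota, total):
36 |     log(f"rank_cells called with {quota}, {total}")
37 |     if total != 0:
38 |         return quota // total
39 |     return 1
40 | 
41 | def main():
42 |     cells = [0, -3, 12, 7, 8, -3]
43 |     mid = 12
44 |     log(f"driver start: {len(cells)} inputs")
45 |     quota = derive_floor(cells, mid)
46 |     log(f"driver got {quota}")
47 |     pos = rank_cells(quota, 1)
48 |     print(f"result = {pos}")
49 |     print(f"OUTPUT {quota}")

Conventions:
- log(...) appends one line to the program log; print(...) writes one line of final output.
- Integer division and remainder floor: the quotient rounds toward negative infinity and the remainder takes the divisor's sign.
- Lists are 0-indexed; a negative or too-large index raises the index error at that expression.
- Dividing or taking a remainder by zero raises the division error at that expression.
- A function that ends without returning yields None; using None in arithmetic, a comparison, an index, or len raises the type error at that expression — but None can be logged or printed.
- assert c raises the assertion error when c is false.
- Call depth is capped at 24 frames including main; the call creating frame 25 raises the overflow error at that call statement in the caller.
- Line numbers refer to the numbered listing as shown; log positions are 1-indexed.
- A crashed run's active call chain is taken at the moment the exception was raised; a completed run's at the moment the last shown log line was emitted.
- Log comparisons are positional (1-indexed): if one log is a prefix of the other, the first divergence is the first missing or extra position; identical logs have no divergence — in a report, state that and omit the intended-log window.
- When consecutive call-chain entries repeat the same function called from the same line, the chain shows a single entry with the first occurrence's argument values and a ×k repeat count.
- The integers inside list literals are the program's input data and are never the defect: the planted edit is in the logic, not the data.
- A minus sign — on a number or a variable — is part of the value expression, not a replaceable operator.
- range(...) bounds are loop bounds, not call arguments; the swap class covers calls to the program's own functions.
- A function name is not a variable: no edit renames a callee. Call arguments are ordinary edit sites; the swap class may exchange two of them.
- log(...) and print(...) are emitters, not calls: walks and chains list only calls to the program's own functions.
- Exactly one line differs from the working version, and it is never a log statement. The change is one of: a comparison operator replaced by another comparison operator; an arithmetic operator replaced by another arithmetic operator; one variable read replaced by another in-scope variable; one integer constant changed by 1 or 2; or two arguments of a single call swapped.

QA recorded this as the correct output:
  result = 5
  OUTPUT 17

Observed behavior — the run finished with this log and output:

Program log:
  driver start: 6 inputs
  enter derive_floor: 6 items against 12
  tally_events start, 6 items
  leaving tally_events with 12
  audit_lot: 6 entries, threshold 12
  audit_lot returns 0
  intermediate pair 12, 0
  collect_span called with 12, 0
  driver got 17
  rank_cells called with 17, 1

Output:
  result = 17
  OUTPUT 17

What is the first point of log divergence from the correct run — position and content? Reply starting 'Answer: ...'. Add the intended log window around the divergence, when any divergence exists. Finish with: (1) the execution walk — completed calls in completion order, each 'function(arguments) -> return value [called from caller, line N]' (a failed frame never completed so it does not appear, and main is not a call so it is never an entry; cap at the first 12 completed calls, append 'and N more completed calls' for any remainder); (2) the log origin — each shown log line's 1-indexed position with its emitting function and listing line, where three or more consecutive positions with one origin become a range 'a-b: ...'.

Answer: position 10 — the shown line 'rank_cells called with 17, 1' should read 'rank_cells called with 17, 3'.
Intended log window:
  8: collect_span called with 12, 0
  9: driver got 17
  10: rank_cells called with 17, 3
Execution walk:
  tally_events([0, -3, 12, 7, 8, -3]) -> 12  [called from derive_floor, line 30]
  audit_lot([0, -3, 12, 7, 8, -3], 12) -> 0  [called from derive_floor, line 31]
  collect_span(12, 0) -> 17  [called from derive_floor, line 33]
  derive_floor([0, -3, 12, 7, 8, -3], 12) -> 17  [called from main, line 45]
  rank_cells(17, 1) -> 17  [called from main, line 47]
Origin of each log line:
  1: emitted by main (line 44)
  2: emitted by derive_floor (line 29)
  3: emitted by tally_events (line 2)
  4: emitted by tally_events (line 7)
  5: emitted by audit_lot (line 11)
  6: emitted by audit_lot (line 16)
  7: emitted by derive_floor (line 32)
  8: emitted by collect_span (line 20)
  9: emitted by main (line 46)
  10: emitted by rank_cells (line 36)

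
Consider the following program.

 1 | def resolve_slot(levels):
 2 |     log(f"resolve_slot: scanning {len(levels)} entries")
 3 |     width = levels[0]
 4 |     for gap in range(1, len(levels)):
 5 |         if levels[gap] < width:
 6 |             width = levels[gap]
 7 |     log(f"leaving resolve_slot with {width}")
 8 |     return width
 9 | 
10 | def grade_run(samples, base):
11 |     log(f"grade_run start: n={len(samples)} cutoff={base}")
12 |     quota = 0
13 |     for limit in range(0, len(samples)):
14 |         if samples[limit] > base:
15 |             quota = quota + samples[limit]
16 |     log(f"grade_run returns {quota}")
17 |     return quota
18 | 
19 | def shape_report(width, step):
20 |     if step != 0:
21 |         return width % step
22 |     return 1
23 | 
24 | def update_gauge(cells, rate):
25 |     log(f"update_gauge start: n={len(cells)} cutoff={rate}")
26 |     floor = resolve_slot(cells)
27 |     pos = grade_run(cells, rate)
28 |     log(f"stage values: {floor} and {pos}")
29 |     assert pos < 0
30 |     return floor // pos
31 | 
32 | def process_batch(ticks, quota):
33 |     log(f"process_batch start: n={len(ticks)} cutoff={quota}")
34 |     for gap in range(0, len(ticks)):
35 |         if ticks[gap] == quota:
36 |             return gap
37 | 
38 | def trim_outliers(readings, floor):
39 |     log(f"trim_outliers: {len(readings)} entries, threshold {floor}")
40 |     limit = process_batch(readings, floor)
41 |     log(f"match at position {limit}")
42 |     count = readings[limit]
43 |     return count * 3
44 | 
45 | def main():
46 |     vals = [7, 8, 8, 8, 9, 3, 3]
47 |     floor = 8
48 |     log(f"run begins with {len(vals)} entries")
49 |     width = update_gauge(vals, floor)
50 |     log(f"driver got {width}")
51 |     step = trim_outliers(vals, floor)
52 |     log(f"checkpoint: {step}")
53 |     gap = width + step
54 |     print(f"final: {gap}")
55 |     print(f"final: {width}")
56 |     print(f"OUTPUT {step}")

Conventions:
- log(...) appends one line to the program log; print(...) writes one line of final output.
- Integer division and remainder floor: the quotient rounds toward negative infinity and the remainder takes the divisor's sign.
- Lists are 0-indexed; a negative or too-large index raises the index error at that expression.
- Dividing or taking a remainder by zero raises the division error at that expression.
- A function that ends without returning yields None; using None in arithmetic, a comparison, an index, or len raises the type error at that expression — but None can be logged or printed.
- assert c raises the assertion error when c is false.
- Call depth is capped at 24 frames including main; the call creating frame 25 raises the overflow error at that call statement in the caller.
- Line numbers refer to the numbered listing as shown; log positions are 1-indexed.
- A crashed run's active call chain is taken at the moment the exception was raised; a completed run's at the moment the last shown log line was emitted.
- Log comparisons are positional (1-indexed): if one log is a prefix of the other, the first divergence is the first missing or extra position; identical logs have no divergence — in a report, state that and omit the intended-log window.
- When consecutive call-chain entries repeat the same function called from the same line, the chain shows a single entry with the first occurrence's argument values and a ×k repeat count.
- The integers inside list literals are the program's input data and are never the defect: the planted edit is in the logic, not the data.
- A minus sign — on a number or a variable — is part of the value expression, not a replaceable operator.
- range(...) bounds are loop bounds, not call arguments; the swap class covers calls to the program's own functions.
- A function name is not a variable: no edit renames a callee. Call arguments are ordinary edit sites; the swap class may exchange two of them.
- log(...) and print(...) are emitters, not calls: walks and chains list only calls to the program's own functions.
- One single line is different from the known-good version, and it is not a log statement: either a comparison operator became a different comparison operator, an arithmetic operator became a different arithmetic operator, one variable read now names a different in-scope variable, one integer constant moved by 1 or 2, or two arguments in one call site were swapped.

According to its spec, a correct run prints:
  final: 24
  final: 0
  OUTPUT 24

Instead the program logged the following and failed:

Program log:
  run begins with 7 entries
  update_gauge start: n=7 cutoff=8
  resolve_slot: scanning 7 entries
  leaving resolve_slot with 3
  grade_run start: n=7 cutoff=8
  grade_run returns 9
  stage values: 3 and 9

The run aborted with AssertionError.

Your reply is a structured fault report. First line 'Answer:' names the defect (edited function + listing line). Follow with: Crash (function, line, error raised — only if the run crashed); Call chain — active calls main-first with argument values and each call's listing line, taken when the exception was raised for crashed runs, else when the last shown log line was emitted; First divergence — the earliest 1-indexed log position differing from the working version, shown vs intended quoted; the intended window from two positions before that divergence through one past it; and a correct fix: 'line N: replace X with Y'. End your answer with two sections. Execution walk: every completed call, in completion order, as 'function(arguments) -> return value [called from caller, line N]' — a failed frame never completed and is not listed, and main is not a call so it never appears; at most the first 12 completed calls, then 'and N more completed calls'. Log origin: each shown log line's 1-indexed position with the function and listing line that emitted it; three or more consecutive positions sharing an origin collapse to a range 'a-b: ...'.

Answer: the defect is in update_gauge at line 29.
Key observation: After 7 matching log lines the faulty run goes silent, while the working version continues with 'driver got 0'.
Crash: update_gauge, line 29, AssertionError.
Call chain: main -> update_gauge([7, 8, 8, 8, 9, 3, 3], 8) (called at line 49).
First divergence: position 8 (shown log ended at 7 lines; the working version continues: 'driver got 0').
Intended log window:
  6: grade_run returns 9
  7: stage values: 3 and 9
  8: driver got 0
  9: trim_outliers: 7 entries, threshold 8
Execution walk:
  resolve_slot([7, 8, 8, 8, 9, 3, 3]) -> 3  [called from update_gauge, line 26]
  grade_run([7, 8, 8, 8, 9, 3, 3], 8) -> 9  [called from update_gauge, line 27]
Origin of each log line:
  1: emitted by main (line 48)
  2: emitted by update_gauge (line 25)
  3: emitted by resolve_slot (line 2)
  4: emitted by resolve_slot (line 7)
  5: emitted by grade_run (line 11)
  6: emitted by grade_run (line 16)
  7: emitted by update_gauge (line 28)
A correct fix: line 29: replace `<` with `>`.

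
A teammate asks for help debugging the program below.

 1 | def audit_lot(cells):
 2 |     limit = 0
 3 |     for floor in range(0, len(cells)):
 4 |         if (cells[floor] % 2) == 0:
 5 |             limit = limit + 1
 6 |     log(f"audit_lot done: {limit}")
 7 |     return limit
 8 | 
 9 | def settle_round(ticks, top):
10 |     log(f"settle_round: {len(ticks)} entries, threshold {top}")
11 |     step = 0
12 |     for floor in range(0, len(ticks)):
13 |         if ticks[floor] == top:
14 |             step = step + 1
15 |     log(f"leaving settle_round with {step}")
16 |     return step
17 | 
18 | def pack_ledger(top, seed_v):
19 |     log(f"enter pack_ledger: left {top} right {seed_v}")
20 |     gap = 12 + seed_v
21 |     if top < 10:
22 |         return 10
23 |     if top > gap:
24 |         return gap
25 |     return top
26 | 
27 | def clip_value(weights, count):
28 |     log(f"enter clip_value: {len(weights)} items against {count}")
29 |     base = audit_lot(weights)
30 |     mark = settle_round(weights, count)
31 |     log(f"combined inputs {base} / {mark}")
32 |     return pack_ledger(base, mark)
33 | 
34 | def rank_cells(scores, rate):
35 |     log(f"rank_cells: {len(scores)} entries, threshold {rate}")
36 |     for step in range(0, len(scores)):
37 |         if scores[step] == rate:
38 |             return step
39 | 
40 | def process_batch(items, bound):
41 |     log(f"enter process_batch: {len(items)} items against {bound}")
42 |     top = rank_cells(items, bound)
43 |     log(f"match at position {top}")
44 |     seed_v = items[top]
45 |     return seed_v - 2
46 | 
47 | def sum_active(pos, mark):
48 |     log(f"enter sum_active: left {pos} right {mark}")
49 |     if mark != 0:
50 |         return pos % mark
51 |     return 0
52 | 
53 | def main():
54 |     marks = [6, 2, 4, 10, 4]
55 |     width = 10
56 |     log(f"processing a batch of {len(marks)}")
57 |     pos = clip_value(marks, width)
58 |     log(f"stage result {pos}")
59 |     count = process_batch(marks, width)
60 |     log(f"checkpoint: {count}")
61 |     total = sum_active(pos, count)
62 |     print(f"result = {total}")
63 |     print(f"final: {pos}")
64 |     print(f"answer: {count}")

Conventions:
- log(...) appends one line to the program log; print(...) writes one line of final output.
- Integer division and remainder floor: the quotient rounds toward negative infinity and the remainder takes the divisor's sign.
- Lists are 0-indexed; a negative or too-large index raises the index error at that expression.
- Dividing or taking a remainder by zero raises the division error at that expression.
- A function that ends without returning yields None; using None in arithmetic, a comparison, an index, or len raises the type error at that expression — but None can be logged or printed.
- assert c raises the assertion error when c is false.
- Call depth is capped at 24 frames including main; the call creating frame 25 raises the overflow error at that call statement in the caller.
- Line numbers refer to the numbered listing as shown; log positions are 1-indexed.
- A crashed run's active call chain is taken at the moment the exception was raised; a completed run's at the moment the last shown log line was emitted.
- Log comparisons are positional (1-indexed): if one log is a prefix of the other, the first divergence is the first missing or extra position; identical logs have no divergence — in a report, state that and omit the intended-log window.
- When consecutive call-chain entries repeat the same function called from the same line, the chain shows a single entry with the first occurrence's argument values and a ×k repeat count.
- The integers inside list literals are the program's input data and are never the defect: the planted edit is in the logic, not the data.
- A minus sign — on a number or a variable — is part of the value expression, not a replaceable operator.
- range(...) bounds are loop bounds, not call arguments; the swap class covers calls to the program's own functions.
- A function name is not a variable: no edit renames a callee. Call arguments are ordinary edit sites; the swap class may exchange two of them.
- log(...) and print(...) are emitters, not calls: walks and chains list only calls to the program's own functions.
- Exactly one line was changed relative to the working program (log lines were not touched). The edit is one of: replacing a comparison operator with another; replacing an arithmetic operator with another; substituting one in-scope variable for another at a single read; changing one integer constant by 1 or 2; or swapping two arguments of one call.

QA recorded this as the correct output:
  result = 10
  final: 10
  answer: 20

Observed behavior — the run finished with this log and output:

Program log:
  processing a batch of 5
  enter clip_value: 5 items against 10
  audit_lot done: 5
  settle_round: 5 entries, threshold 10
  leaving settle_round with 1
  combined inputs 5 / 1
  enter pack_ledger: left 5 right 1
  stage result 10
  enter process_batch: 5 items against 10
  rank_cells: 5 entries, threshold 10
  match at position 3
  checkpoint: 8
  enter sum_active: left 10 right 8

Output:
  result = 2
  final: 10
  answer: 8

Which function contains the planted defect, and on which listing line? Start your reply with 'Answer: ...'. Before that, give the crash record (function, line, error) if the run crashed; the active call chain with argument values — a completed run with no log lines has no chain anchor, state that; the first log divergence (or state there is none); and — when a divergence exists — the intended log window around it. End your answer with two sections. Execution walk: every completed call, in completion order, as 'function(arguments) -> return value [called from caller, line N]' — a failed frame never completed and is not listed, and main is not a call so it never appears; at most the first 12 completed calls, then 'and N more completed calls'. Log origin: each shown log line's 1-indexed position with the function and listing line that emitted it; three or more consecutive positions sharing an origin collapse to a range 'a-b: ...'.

Answer: the defect is in process_batch at line 45.
The tell: The earliest visible damage is log position 12 — 'checkpoint: 8' rather than the intended 'checkpoint: 20'.
Call chain: main -> sum_active(10, 8) (called at line 61).
First divergence: at position 12 the run shows 'checkpoint: 8' where the working version logs 'checkpoint: 20'.
Intended log window:
  10: rank_cells: 5 entries, threshold 10
  11: match at position 3
  12: checkpoint: 20
  13: enter sum_active: left 10 right 20
Execution walk:
  audit_lot([6, 2, 4, 10, 4]) -> 5  [called from clip_value, line 29]
  settle_round([6, 2, 4, 10, 4], 10) -> 1  [called from clip_value, line 30]
  pack_ledger(5, 1) -> 10  [called from clip_value, line 32]
  clip_value([6, 2, 4, 10, 4], 10) -> 10  [called from main, line 57]
  rank_cells([6, 2, 4, 10, 4], 10) -> 3  [called from process_batch, line 42]
  process_batch([6, 2, 4, 10, 4], 10) -> 8  [called from main, line 59]
  sum_active(10, 8) -> 2  [called from main, line 61]
Origin of each log line:
  1 — main, line 56
  2 — clip_value, line 28
  3 — audit_lot, line 6
  4 — settle_round, line 10
  5 — settle_round, line 15
  6 — clip_value, line 31
  7 — pack_ledger, line 19
  8 — main, line 58
  9 — process_batch, line 41
  10 — rank_cells, line 35
  11 — process_batch, line 43
  12 — main, line 60
  13 — sum_active, line 48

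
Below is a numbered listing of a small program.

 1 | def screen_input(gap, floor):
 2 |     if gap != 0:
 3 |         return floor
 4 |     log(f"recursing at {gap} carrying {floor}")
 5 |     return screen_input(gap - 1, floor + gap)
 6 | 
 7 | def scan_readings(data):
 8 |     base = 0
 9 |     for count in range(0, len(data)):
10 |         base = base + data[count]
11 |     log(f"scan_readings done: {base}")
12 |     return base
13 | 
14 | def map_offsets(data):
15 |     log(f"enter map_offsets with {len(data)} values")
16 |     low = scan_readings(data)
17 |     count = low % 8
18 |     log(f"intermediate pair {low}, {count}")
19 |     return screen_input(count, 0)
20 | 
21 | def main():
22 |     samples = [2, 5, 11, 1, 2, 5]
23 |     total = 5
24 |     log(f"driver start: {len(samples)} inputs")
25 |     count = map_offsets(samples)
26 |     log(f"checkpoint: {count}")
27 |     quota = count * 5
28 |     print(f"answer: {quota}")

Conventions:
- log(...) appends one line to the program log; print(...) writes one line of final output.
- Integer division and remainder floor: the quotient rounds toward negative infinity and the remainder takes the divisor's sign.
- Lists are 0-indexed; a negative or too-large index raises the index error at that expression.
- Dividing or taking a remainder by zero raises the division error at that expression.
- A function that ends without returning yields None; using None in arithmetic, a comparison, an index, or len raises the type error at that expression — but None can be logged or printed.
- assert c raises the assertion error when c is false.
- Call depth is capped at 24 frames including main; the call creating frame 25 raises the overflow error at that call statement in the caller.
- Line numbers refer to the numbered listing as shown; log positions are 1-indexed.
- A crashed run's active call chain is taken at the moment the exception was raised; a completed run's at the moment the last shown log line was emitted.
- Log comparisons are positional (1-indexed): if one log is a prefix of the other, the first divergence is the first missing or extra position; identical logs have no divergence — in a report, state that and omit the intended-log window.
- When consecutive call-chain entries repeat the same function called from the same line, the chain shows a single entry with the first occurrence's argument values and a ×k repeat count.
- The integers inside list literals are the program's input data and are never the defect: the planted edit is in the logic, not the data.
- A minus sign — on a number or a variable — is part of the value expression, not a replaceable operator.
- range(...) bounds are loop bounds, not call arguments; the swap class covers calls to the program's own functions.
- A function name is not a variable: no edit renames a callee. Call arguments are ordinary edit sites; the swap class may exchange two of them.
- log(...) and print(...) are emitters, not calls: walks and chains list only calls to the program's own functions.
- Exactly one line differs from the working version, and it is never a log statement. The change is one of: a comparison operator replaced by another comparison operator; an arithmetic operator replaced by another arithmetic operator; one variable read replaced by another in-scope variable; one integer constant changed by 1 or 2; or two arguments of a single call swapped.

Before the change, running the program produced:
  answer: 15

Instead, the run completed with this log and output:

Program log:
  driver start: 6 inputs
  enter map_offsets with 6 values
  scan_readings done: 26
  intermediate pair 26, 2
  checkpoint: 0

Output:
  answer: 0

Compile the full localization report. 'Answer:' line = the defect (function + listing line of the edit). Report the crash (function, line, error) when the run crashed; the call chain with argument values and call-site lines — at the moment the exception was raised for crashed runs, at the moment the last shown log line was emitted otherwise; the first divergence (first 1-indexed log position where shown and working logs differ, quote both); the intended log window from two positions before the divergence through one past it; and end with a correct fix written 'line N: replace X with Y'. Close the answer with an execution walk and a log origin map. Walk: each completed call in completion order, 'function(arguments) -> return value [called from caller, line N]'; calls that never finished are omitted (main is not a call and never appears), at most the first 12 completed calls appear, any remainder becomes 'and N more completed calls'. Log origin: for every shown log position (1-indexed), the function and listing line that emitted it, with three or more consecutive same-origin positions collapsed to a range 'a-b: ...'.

Answer: the defect is in screen_input at line 2.
Key observation: The earliest visible damage is log position 5 — 'checkpoint: 0' rather than the intended 'recursing at 2 carrying 0'.
Call chain: main.
First divergence: position 5 — the shown line 'checkpoint: 0' should read 'recursing at 2 carrying 0'.
Intended log window:
  3: scan_readings done: 26
  4: intermediate pair 26, 2
  5: recursing at 2 carrying 0
  6: recursing at 1 carrying 2
Execution walk:
  scan_readings([2, 5, 11, 1, 2, 5]) -> 26  [called from map_offsets, line 16]
  screen_input(2, 0) -> 0  [called from map_offsets, line 19]
  map_offsets([2, 5, 11, 1, 2, 5]) -> 0  [called from main, line 25]
Origin of each log line:
  1 — main, line 24
  2 — map_offsets, line 15
  3 — scan_readings, line 11
  4 — map_offsets, line 18
  5 — main, line 26
A correct fix: line 2: replace `!=` with `<=`.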